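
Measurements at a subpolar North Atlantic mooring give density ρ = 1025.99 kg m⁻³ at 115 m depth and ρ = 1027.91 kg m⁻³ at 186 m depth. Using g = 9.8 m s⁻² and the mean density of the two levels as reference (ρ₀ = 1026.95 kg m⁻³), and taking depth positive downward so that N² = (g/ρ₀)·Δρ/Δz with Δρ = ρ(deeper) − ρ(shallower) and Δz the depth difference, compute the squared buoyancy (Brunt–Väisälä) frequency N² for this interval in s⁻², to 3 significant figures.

Δρ = 1027.91 − 1025.99 = 1.92 kg m⁻³ over Δz = 186 − 115 = 71 m.
N² = (9.8/1026.95) × (1.92/71) = 2.5806 × 10⁻⁴ s⁻² ≈ 2.58 × 10⁻⁴ s⁻².

2.58 × 10⁻⁴ s⁻²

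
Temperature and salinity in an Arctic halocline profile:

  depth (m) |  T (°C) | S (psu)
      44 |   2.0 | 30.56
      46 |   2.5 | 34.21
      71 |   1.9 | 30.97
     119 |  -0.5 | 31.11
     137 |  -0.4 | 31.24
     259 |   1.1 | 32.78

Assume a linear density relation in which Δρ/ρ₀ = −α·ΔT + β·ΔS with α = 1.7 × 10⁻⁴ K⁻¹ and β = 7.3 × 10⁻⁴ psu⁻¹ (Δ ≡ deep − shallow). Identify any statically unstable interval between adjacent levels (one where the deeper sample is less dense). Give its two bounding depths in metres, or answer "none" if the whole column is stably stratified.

Evaluate Δρ/ρ₀ = −αΔT + βΔS across each adjacent pair:
  44–46 m: −αΔT+βΔS = −(1.7 × 10⁻⁴)(+0.5)+(7.3 × 10⁻⁴)(+3.65) = 2.6 × 10⁻³ → stable
  46–71 m: −αΔT+βΔS = −(1.7 × 10⁻⁴)(-0.6)+(7.3 × 10⁻⁴)(-3.24) = -2.3 × 10⁻³ → UNSTABLE
  71–119 m: −αΔT+βΔS = −(1.7 × 10⁻⁴)(-2.4)+(7.3 × 10⁻⁴)(+0.14) = 5.1 × 10⁻⁴ → stable
  119–137 m: −αΔT+βΔS = −(1.7 × 10⁻⁴)(+0.1)+(7.3 × 10⁻⁴)(+0.13) = 7.8 × 10⁻⁵ → stable
  137–259 m: −αΔT+βΔS = −(1.7 × 10⁻⁴)(+1.5)+(7.3 × 10⁻⁴)(+1.54) = 8.7 × 10⁻⁴ → stable
The 46–71 m interval has Δρ < 0: lighter water underlies denser water.

46–71 m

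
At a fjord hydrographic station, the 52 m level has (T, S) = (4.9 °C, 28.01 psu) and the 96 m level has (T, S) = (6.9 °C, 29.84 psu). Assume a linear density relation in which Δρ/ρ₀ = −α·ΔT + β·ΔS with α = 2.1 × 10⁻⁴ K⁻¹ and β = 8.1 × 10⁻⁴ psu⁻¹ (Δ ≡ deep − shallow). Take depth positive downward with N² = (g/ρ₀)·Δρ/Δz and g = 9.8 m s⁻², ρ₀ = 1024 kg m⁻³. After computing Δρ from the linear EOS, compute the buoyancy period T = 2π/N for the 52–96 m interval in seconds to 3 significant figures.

ΔT = +2.0 K, ΔS = +1.83 psu (deep − shallow).
Δρ/ρ₀ = −αΔT + βΔS = -4.20 × 10⁻⁴ + 1.4823 × 10⁻³ = 1.0623 × 10⁻³, so Δρ ≈ 1.088 kg m⁻³.
N² = (g/ρ₀)·Δρ/Δz = g·(Δρ/ρ₀)/Δz = 9.8 × 1.0623 × 10⁻³ / 44 = 2.3660 × 10⁻⁴ s⁻².
N = √(2.3660 × 10⁻⁴) = 0.015382 rad s⁻¹ → T = 2π/N = 408.48 s ≈ 408 s.

408 s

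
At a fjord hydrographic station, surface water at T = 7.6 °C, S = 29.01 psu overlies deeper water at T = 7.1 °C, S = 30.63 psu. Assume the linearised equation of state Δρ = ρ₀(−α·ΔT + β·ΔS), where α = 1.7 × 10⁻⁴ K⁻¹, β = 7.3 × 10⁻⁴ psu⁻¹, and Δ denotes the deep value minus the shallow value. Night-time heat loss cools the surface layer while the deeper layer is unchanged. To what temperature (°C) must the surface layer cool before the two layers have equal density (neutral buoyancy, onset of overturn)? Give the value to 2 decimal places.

0.14 °C

Neutral buoyancy requires Δρ = 0, i.e. −α(T_deep − T_surf′) + β(S_deep − S_surf) = 0.
T_surf′ = T_deep − (β/α)·ΔS = 7.1 − (7.3 × 10⁻⁴/1.7 × 10⁻⁴)·(+1.62) = 0.1435 °C.
Cooling required: 7.6 − (0.1435) = 7.4565 °C.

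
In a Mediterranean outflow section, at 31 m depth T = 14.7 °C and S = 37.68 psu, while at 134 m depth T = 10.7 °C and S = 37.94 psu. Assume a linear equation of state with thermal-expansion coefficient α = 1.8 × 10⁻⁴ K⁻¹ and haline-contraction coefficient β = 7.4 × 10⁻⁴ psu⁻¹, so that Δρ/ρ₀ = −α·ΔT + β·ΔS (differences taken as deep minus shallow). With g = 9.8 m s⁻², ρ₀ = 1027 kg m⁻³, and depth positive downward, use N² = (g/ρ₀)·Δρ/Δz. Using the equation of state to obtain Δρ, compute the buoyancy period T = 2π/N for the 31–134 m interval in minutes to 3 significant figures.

11.2 min

ΔT = -4.0 K, ΔS = +0.26 psu (deep − shallow).
Δρ/ρ₀ = −αΔT + βΔS = 7.20 × 10⁻⁴ + 1.924 × 10⁻⁴ = 9.124 × 10⁻⁴, so Δρ ≈ 0.9370 kg m⁻³.
N² = (g/ρ₀)·Δρ/Δz = g·(Δρ/ρ₀)/Δz = 9.8 × 9.124 × 10⁻⁴ / 103 = 8.6811 × 10⁻⁵ s⁻².
N = √(8.6811 × 10⁻⁵) = 9.3172 × 10⁻³ rad s⁻¹ → T = 2π/N = 674.36 s = 11.239 min ≈ 11.2 min.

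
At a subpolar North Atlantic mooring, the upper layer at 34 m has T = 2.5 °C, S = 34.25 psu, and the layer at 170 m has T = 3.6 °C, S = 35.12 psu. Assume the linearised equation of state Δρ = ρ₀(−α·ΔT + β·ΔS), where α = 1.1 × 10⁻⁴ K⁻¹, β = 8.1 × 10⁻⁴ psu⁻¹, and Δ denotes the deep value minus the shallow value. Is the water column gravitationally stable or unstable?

stable

ΔT = 3.6 − 2.5 = +1.1 K and ΔS = 35.12 − 34.25 = +0.87 psu (deep − shallow).
−αΔT = -1.21 × 10⁻⁴; βΔS = 7.047 × 10⁻⁴; sum Δρ/ρ₀ = 5.837 × 10⁻⁴.
Δρ/ρ₀ > 0, so Δρ > 0: deeper water is denser → statically stable.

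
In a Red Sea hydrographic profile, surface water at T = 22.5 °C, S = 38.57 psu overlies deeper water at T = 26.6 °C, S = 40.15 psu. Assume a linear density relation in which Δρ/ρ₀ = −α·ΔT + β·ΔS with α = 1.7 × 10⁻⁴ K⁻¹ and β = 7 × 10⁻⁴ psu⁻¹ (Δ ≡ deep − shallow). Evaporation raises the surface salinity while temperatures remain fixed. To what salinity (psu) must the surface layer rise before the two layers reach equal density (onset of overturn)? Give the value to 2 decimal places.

39.15 psu

Neutral buoyancy requires −α(T_deep − T_surf) + β(S_deep − S_surf′) = 0.
S_surf′ = S_deep − (α/β)·ΔT = 40.15 − (1.7 × 10⁻⁴/7 × 10⁻⁴)·(+4.1) = 39.1543 psu.
Increase required: 39.1543 − 38.57 = 0.5843 psu.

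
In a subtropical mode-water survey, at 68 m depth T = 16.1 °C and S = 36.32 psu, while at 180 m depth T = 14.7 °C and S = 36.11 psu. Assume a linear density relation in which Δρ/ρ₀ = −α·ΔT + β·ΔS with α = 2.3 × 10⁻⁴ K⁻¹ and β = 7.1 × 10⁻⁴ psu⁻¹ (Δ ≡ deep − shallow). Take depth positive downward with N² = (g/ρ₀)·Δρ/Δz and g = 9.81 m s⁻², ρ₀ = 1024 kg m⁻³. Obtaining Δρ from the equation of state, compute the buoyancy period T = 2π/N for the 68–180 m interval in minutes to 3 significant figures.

26.9 min

ΔT = -1.4 K, ΔS = -0.21 psu (deep − shallow).
Δρ/ρ₀ = −αΔT + βΔS = 3.22 × 10⁻⁴ − 1.491 × 10⁻⁴ = 1.729 × 10⁻⁴, so Δρ ≈ 0.1770 kg m⁻³.
N² = (g/ρ₀)·Δρ/Δz = g·(Δρ/ρ₀)/Δz = 9.81 × 1.729 × 10⁻⁴ / 112 = 1.5144 × 10⁻⁵ s⁻².
N = √(1.5144 × 10⁻⁵) = 3.8915 × 10⁻³ rad s⁻¹ → T = 2π/N = 1.6146 × 10³ s = 26.910 min ≈ 26.9 min.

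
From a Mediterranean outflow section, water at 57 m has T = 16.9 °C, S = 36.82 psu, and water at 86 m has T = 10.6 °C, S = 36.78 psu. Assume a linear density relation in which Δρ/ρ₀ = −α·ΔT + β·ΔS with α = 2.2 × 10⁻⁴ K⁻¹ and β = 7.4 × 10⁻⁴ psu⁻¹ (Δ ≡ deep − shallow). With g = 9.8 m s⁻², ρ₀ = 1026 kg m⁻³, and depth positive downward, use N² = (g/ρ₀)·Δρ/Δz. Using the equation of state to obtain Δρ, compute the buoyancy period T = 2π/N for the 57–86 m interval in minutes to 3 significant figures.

ΔT = -6.3 K, ΔS = -0.04 psu (deep − shallow).
Δρ/ρ₀ = −αΔT + βΔS = 1.386 × 10⁻³ − 2.96 × 10⁻⁵ = 1.3564 × 10⁻³, so Δρ ≈ 1.392 kg m⁻³.
N² = (g/ρ₀)·Δρ/Δz = g·(Δρ/ρ₀)/Δz = 9.8 × 1.3564 × 10⁻³ / 29 = 4.5837 × 10⁻⁴ s⁻².
N = √(4.5837 × 10⁻⁴) = 0.021410 rad s⁻¹ → T = 2π/N = 293.47 s = 4.8912 min ≈ 4.89 min.

4.89 min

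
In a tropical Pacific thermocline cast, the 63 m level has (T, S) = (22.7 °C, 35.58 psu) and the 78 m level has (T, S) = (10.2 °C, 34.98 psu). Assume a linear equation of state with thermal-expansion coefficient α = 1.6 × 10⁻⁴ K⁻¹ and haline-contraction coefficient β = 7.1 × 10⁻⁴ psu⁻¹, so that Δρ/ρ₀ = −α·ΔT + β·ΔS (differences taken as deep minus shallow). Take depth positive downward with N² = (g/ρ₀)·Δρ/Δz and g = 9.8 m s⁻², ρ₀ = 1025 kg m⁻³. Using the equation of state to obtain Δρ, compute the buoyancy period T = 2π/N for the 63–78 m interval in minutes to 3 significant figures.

ΔT = -12.5 K, ΔS = -0.60 psu (deep − shallow).
Δρ/ρ₀ = −αΔT + βΔS = 2.00 × 10⁻³ − 4.26 × 10⁻⁴ = 1.574 × 10⁻³, so Δρ ≈ 1.613 kg m⁻³.
N² = (g/ρ₀)·Δρ/Δz = g·(Δρ/ρ₀)/Δz = 9.8 × 1.574 × 10⁻³ / 15 = 1.0283 × 10⁻³ s⁻².
N = √(1.0283 × 10⁻³) = 0.032067 rad s⁻¹ → T = 2π/N = 195.94 s = 3.2657 min ≈ 3.27 min.

3.27 min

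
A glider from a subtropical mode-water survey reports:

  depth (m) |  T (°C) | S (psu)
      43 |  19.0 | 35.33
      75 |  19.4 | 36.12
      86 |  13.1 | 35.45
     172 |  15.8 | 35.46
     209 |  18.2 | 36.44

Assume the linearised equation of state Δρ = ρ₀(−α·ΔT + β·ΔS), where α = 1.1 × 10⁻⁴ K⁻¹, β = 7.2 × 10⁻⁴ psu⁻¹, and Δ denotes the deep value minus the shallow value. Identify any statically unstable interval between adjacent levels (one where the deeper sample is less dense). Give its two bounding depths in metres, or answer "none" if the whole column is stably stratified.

Evaluate Δρ/ρ₀ = −αΔT + βΔS across each adjacent pair:
  43–75 m: −αΔT+βΔS = −(1.1 × 10⁻⁴)(+0.4)+(7.2 × 10⁻⁴)(+0.79) = 5.2 × 10⁻⁴ → stable
  75–86 m: −αΔT+βΔS = −(1.1 × 10⁻⁴)(-6.3)+(7.2 × 10⁻⁴)(-0.67) = 2.1 × 10⁻⁴ → stable
  86–172 m: −αΔT+βΔS = −(1.1 × 10⁻⁴)(+2.7)+(7.2 × 10⁻⁴)(+0.01) = -2.9 × 10⁻⁴ → UNSTABLE
  172–209 m: −αΔT+βΔS = −(1.1 × 10⁻⁴)(+2.4)+(7.2 × 10⁻⁴)(+0.98) = 4.4 × 10⁻⁴ → stable
The 86–172 m interval has Δρ < 0: lighter water underlies denser water.

86–172 m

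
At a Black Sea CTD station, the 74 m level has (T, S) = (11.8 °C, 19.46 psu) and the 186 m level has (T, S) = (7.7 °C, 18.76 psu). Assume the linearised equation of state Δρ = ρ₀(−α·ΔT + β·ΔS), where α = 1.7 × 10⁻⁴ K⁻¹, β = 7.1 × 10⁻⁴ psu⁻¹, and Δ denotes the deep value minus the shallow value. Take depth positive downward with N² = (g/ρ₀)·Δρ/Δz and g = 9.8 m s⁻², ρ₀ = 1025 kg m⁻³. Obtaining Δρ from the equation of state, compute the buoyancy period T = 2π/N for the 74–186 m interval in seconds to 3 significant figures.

1.50 × 10³ s

ΔT = -4.1 K, ΔS = -0.70 psu (deep − shallow).
Δρ/ρ₀ = −αΔT + βΔS = 6.97 × 10⁻⁴ − 4.97 × 10⁻⁴ = 2.00 × 10⁻⁴, so Δρ ≈ 0.2050 kg m⁻³.
N² = (g/ρ₀)·Δρ/Δz = g·(Δρ/ρ₀)/Δz = 9.8 × 2.00 × 10⁻⁴ / 112 = 1.7500 × 10⁻⁵ s⁻².
N = √(1.7500 × 10⁻⁵) = 4.1833 × 10⁻³ rad s⁻¹ → T = 2π/N = 1.5020 × 10³ s ≈ 1.50 × 10³ s.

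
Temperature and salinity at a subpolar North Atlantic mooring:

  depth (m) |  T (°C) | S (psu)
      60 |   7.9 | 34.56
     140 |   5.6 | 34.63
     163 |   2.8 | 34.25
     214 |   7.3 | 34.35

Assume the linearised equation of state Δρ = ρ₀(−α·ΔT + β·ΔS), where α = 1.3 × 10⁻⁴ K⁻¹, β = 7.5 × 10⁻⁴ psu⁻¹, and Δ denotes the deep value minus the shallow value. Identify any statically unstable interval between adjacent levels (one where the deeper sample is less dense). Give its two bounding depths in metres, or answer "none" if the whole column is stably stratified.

Evaluate Δρ/ρ₀ = −αΔT + βΔS across each adjacent pair:
  60–140 m: −αΔT+βΔS = −(1.3 × 10⁻⁴)(-2.3)+(7.5 × 10⁻⁴)(+0.07) = 3.5 × 10⁻⁴ → stable
  140–163 m: −αΔT+βΔS = −(1.3 × 10⁻⁴)(-2.8)+(7.5 × 10⁻⁴)(-0.38) = 7.9 × 10⁻⁵ → stable
  163–214 m: −αΔT+βΔS = −(1.3 × 10⁻⁴)(+4.5)+(7.5 × 10⁻⁴)(+0.10) = -5.1 × 10⁻⁴ → UNSTABLE
The 163–214 m interval has Δρ < 0: lighter water underlies denser water.

163–214 m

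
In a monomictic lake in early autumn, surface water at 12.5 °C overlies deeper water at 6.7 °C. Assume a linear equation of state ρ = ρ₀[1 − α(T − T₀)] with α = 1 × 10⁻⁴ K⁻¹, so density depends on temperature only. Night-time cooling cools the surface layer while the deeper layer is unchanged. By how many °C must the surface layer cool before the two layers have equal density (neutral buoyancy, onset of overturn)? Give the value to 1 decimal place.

With temperature the only control, equal density requires T_surf′ = T_deep.
T_surf′ = 6.7 °C.
Cooling required: 12.5 − 6.7 = 5.8 °C.

5.8 °C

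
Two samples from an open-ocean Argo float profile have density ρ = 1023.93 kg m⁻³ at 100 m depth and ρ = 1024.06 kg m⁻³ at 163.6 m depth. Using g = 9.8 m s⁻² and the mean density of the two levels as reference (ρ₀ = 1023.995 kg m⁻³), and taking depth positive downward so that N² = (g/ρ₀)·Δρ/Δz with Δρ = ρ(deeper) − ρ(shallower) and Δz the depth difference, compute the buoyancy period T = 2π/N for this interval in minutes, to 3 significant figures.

Δρ = 1024.06 − 1023.93 = 0.13 kg m⁻³ over Δz = 163.6 − 100 = 63.6 m.
N² = (9.8/1023.995) × (0.13/63.6) = 1.9562 × 10⁻⁵ s⁻².
N = √(1.9562 × 10⁻⁵) = 4.4229 × 10⁻³ rad s⁻¹, so T = 2π/N = 1.4206 × 10³ s = 23.677 min ≈ 23.7 min.

23.7 min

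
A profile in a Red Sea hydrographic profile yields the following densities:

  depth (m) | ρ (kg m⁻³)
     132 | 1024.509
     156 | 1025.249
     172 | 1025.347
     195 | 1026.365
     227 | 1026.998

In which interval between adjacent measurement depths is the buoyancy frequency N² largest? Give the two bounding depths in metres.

Compute the density gradient over each adjacent pair:
  132–156 m: Δρ/Δz = 0.740/24 = 0.031 kg m⁻⁴
  156–172 m: Δρ/Δz = 0.098/16 = 6.1 × 10⁻³ kg m⁻⁴
  172–195 m: Δρ/Δz = 1.018/23 = 0.044 kg m⁻⁴
  195–227 m: Δρ/Δz = 0.633/32 = 0.020 kg m⁻⁴
The largest gradient is in the 172–195 m interval — the pycnocline.

172–195 m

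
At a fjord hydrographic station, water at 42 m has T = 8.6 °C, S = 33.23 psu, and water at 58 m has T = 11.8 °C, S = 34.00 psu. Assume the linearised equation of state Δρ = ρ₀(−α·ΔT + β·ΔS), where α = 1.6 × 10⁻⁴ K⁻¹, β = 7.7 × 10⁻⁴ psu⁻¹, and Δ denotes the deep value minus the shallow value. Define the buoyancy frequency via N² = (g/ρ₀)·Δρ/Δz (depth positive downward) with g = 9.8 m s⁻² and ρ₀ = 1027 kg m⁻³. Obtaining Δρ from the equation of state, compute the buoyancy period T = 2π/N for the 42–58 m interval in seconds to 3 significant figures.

ΔT = +3.2 K, ΔS = +0.77 psu (deep − shallow).
Δρ/ρ₀ = −αΔT + βΔS = -5.12 × 10⁻⁴ + 5.929 × 10⁻⁴ = 8.09 × 10⁻⁵, so Δρ ≈ 0.08308 kg m⁻³.
N² = (g/ρ₀)·Δρ/Δz = g·(Δρ/ρ₀)/Δz = 9.8 × 8.09 × 10⁻⁵ / 16 = 4.9551 × 10⁻⁵ s⁻².
N = √(4.9551 × 10⁻⁵) = 7.0392 × 10⁻³ rad s⁻¹ → T = 2π/N = 892.60 s ≈ 893 s.

893 s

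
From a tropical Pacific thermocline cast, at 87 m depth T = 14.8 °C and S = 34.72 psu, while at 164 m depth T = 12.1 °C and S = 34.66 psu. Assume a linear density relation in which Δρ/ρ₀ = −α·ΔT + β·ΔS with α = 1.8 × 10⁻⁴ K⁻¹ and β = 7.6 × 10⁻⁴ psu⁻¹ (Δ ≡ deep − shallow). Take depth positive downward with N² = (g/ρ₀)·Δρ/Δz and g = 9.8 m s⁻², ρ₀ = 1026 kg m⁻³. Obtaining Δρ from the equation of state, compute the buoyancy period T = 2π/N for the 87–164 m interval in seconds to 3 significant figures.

ΔT = -2.7 K, ΔS = -0.06 psu (deep − shallow).
Δρ/ρ₀ = −αΔT + βΔS = 4.86 × 10⁻⁴ − 4.56 × 10⁻⁵ = 4.404 × 10⁻⁴, so Δρ ≈ 0.4519 kg m⁻³.
N² = (g/ρ₀)·Δρ/Δz = g·(Δρ/ρ₀)/Δz = 9.8 × 4.404 × 10⁻⁴ / 77 = 5.6051 × 10⁻⁵ s⁻².
N = √(5.6051 × 10⁻⁵) = 7.4867 × 10⁻³ rad s⁻¹ → T = 2π/N = 839.25 s ≈ 839 s.

839 s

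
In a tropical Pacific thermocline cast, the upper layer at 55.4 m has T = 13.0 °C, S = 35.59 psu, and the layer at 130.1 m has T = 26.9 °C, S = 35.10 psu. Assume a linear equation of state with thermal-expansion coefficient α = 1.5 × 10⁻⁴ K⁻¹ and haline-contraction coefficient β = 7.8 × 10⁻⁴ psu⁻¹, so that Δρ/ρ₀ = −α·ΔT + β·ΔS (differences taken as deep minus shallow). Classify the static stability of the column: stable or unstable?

unstable

ΔT = 26.9 − 13.0 = +13.9 K and ΔS = 35.10 − 35.59 = -0.49 psu (deep − shallow).
−αΔT = -2.085 × 10⁻³; βΔS = -3.822 × 10⁻⁴; sum Δρ/ρ₀ = -2.4672 × 10⁻³.
Δρ/ρ₀ < 0, so Δρ < 0: deeper water is lighter → statically unstable; the column would overturn.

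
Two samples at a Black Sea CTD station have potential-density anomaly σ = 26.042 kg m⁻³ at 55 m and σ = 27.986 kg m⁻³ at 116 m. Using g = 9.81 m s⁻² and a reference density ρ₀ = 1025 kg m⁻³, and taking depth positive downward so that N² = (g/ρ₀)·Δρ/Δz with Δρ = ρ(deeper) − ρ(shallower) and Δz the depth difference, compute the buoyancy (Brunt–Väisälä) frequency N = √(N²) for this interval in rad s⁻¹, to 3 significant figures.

0.0175 rad s⁻¹

Δρ = 1027.986 − 1026.042 = 1.944 kg m⁻³ over Δz = 116 − 55 = 61 m.
N² = (9.81/1025) × (1.944/61) = 3.0501 × 10⁻⁴ s⁻².
N = √(3.0501 × 10⁻⁴) = 0.017465 rad s⁻¹ ≈ 0.0175 rad s⁻¹.
Since Δρ > 0 the layer is stably stratified.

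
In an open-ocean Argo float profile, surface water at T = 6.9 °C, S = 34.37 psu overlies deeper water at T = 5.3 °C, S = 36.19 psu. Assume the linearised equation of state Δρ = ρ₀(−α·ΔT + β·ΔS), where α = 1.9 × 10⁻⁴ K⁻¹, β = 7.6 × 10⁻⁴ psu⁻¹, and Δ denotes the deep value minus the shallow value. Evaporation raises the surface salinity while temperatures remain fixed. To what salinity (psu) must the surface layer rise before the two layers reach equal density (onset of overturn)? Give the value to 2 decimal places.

Neutral buoyancy requires −α(T_deep − T_surf) + β(S_deep − S_surf′) = 0.
S_surf′ = S_deep − (α/β)·ΔT = 36.19 − (1.9 × 10⁻⁴/7.6 × 10⁻⁴)·(-1.6) = 36.5900 psu.
Increase required: 36.5900 − 34.37 = 2.2200 psu.

36.59 psu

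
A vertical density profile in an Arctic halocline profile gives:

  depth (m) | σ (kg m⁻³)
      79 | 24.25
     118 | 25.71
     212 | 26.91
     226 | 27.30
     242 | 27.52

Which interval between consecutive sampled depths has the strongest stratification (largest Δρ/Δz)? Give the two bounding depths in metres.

79–118 m

Compute the density gradient over each adjacent pair:
  79–118 m: Δρ/Δz = 1.46/39 = 0.037 kg m⁻⁴
  118–212 m: Δρ/Δz = 1.20/94 = 0.013 kg m⁻⁴
  212–226 m: Δρ/Δz = 0.39/14 = 0.028 kg m⁻⁴
  226–242 m: Δρ/Δz = 0.22/16 = 0.014 kg m⁻⁴
The largest gradient is in the 79–118 m interval — the pycnocline.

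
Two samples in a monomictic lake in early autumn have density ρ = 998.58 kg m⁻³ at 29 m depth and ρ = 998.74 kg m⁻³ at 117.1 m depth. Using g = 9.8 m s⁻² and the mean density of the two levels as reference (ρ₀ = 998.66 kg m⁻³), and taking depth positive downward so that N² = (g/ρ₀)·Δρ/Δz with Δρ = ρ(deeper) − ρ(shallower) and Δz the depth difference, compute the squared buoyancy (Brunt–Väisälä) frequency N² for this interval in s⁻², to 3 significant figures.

Δρ = 998.74 − 998.58 = 0.16 kg m⁻³ over Δz = 117.1 − 29 = 88.1 m.
N² = (9.8/998.66) × (0.16/88.1) = 1.7822 × 10⁻⁵ s⁻² ≈ 1.78 × 10⁻⁵ s⁻².

1.78 × 10⁻⁵ s⁻²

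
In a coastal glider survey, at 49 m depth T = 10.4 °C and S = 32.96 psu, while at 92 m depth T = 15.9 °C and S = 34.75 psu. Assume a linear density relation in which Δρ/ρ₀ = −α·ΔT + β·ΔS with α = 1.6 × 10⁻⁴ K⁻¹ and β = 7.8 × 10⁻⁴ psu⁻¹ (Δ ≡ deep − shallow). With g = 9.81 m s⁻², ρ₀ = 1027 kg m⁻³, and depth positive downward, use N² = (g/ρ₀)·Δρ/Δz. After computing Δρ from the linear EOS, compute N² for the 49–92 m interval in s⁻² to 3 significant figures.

ΔT = +5.5 K, ΔS = +1.79 psu (deep − shallow).
Δρ/ρ₀ = −αΔT + βΔS = -8.80 × 10⁻⁴ + 1.3962 × 10⁻³ = 5.162 × 10⁻⁴, so Δρ ≈ 0.5301 kg m⁻³.
N² = (g/ρ₀)·Δρ/Δz = g·(Δρ/ρ₀)/Δz = 9.81 × 5.162 × 10⁻⁴ / 43 = 1.1777 × 10⁻⁴ s⁻² ≈ 1.18 × 10⁻⁴ s⁻².

1.18 × 10⁻⁴ s⁻²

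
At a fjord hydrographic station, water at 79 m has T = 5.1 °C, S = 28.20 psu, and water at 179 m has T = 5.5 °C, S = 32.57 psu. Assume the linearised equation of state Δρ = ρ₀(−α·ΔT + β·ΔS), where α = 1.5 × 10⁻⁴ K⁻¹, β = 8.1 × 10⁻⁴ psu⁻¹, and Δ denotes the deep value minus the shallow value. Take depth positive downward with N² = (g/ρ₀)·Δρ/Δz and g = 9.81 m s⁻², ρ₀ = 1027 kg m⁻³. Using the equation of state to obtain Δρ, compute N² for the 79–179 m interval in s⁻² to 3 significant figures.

3.41 × 10⁻⁴ s⁻²

ΔT = +0.4 K, ΔS = +4.37 psu (deep − shallow).
Δρ/ρ₀ = −αΔT + βΔS = -6.00 × 10⁻⁵ + 3.5397 × 10⁻³ = 3.4797 × 10⁻³, so Δρ ≈ 3.574 kg m⁻³.
N² = (g/ρ₀)·Δρ/Δz = g·(Δρ/ρ₀)/Δz = 9.81 × 3.4797 × 10⁻³ / 100 = 3.4136 × 10⁻⁴ s⁻² ≈ 3.41 × 10⁻⁴ s⁻².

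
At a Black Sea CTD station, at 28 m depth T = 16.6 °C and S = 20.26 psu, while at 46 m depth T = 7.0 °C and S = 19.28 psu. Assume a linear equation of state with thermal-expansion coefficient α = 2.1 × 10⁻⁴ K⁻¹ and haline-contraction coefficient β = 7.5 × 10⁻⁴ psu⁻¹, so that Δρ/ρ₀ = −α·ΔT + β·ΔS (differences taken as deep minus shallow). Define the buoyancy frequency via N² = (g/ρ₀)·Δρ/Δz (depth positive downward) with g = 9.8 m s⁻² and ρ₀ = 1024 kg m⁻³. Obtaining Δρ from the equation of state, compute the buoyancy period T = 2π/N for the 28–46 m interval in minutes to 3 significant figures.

3.97 min

ΔT = -9.6 K, ΔS = -0.98 psu (deep − shallow).
Δρ/ρ₀ = −αΔT + βΔS = 2.016 × 10⁻³ − 7.35 × 10⁻⁴ = 1.281 × 10⁻³, so Δρ ≈ 1.312 kg m⁻³.
N² = (g/ρ₀)·Δρ/Δz = g·(Δρ/ρ₀)/Δz = 9.8 × 1.281 × 10⁻³ / 18 = 6.9743 × 10⁻⁴ s⁻².
N = √(6.9743 × 10⁻⁴) = 0.026409 rad s⁻¹ → T = 2π/N = 237.92 s = 3.9653 min ≈ 3.97 min.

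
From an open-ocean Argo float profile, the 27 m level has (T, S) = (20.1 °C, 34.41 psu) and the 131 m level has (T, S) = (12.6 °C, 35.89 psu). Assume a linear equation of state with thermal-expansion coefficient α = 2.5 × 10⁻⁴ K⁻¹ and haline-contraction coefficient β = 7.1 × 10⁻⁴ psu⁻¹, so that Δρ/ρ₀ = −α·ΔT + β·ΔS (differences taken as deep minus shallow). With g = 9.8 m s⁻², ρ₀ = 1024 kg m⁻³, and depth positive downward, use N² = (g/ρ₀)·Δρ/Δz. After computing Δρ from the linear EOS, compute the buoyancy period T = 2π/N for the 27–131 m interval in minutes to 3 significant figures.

ΔT = -7.5 K, ΔS = +1.48 psu (deep − shallow).
Δρ/ρ₀ = −αΔT + βΔS = 1.875 × 10⁻³ + 1.0508 × 10⁻³ = 2.9258 × 10⁻³, so Δρ ≈ 2.996 kg m⁻³.
N² = (g/ρ₀)·Δρ/Δz = g·(Δρ/ρ₀)/Δz = 9.8 × 2.9258 × 10⁻³ / 104 = 2.7570 × 10⁻⁴ s⁻².
N = √(2.7570 × 10⁻⁴) = 0.016604 rad s⁻¹ → T = 2π/N = 378.41 s = 6.3068 min ≈ 6.31 min.

6.31 min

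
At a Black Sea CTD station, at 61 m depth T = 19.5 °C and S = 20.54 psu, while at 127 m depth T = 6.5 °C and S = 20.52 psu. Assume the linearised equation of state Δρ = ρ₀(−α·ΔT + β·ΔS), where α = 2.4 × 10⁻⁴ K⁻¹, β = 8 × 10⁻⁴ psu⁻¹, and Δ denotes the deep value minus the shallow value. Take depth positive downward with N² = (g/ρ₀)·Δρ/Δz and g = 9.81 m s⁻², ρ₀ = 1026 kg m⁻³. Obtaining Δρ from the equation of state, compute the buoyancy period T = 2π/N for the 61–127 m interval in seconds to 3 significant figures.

ΔT = -13.0 K, ΔS = -0.02 psu (deep − shallow).
Δρ/ρ₀ = −αΔT + βΔS = 3.12 × 10⁻³ − 1.60 × 10⁻⁵ = 3.104 × 10⁻³, so Δρ ≈ 3.185 kg m⁻³.
N² = (g/ρ₀)·Δρ/Δz = g·(Δρ/ρ₀)/Δz = 9.81 × 3.104 × 10⁻³ / 66 = 4.6137 × 10⁻⁴ s⁻².
N = √(4.6137 × 10⁻⁴) = 0.021480 rad s⁻¹ → T = 2π/N = 292.51 s ≈ 293 s.

293 s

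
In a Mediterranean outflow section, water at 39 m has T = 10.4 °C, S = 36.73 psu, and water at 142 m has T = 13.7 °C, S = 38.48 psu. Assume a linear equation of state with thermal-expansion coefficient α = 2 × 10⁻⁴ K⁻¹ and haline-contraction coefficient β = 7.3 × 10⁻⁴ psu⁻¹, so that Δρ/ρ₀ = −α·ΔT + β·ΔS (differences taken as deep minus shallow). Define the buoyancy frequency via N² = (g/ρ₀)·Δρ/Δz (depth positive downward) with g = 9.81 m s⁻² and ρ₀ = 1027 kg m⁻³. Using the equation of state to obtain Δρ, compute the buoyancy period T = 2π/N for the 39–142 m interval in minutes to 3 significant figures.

13.7 min

ΔT = +3.3 K, ΔS = +1.75 psu (deep − shallow).
Δρ/ρ₀ = −αΔT + βΔS = -6.60 × 10⁻⁴ + 1.2775 × 10⁻³ = 6.175 × 10⁻⁴, so Δρ ≈ 0.6342 kg m⁻³.
N² = (g/ρ₀)·Δρ/Δz = g·(Δρ/ρ₀)/Δz = 9.81 × 6.175 × 10⁻⁴ / 103 = 5.8812 × 10⁻⁵ s⁻².
N = √(5.8812 × 10⁻⁵) = 7.6689 × 10⁻³ rad s⁻¹ → T = 2π/N = 819.31 s = 13.655 min ≈ 13.7 min.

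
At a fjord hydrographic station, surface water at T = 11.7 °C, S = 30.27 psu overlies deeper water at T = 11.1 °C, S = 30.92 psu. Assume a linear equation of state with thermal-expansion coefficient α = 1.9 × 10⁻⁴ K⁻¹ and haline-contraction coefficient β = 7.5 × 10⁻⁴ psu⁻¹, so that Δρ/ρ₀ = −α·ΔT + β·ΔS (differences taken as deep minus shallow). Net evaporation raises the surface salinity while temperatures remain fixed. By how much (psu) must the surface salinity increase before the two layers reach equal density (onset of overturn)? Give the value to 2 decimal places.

0.80 psu

Neutral buoyancy requires −α(T_deep − T_surf) + β(S_deep − S_surf′) = 0.
S_surf′ = S_deep − (α/β)·ΔT = 30.92 − (1.9 × 10⁻⁴/7.5 × 10⁻⁴)·(-0.6) = 31.0720 psu.
Increase required: 31.0720 − 30.27 = 0.8020 psu.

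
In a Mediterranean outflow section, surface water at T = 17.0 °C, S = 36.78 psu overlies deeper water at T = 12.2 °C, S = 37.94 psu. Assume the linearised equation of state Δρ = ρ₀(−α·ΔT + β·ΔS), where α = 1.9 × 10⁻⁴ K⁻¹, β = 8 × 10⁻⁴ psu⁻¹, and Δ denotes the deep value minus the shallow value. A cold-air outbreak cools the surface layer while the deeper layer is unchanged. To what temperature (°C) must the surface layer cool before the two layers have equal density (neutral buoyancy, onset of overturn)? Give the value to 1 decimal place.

7.3 °C

Neutral buoyancy requires Δρ = 0, i.e. −α(T_deep − T_surf′) + β(S_deep − S_surf) = 0.
T_surf′ = T_deep − (β/α)·ΔS = 12.2 − (8 × 10⁻⁴/1.9 × 10⁻⁴)·(+1.16) = 7.316 °C.
Cooling required: 17.0 − (7.316) = 9.684 °C.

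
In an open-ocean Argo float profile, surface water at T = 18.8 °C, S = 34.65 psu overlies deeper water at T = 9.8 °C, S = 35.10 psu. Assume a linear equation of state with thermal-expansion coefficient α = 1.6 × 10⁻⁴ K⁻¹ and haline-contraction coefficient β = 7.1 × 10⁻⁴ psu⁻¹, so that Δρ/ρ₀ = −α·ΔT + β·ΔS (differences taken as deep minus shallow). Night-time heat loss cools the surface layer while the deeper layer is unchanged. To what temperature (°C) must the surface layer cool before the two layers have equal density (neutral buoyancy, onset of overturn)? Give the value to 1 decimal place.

Neutral buoyancy requires Δρ = 0, i.e. −α(T_deep − T_surf′) + β(S_deep − S_surf) = 0.
T_surf′ = T_deep − (β/α)·ΔS = 9.8 − (7.1 × 10⁻⁴/1.6 × 10⁻⁴)·(+0.45) = 7.803 °C.
Cooling required: 18.8 − (7.803) = 10.997 °C.

7.8 °C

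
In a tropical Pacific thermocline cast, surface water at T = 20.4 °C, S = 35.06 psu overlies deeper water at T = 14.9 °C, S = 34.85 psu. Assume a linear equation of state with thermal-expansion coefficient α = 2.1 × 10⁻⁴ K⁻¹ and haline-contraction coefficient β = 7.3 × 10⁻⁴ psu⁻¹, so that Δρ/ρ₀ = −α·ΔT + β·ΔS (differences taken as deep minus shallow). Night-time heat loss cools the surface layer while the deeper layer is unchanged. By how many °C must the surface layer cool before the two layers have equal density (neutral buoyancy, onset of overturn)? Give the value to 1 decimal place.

4.8 °C

Neutral buoyancy requires Δρ = 0, i.e. −α(T_deep − T_surf′) + β(S_deep − S_surf) = 0.
T_surf′ = T_deep − (β/α)·ΔS = 14.9 − (7.3 × 10⁻⁴/2.1 × 10⁻⁴)·(-0.21) = 15.630 °C.
Cooling required: 20.4 − (15.630) = 4.770 °C.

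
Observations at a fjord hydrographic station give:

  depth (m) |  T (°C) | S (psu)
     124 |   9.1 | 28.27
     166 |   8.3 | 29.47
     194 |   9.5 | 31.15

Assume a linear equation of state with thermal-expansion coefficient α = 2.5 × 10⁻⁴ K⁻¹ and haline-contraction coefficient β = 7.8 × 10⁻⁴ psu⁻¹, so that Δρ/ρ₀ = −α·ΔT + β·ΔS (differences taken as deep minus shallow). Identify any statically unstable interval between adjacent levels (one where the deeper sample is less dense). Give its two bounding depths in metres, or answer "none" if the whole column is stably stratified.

Evaluate Δρ/ρ₀ = −αΔT + βΔS across each adjacent pair:
  124–166 m: −αΔT+βΔS = −(2.5 × 10⁻⁴)(-0.8)+(7.8 × 10⁻⁴)(+1.20) = 1.1 × 10⁻³ → stable
  166–194 m: −αΔT+βΔS = −(2.5 × 10⁻⁴)(+1.2)+(7.8 × 10⁻⁴)(+1.68) = 1.0 × 10⁻³ → stable
Every interval has Δρ > 0: the column is stably stratified throughout.

none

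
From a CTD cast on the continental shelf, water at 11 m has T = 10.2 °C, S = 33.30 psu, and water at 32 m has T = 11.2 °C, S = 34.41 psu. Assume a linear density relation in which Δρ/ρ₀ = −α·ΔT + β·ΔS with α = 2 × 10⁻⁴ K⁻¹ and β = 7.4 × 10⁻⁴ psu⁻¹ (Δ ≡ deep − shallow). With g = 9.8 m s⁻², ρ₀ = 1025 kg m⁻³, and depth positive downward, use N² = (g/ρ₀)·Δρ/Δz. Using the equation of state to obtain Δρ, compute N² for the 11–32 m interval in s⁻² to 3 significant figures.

2.90 × 10⁻⁴ s⁻²

ΔT = +1.0 K, ΔS = +1.11 psu (deep − shallow).
Δρ/ρ₀ = −αΔT + βΔS = -2.00 × 10⁻⁴ + 8.214 × 10⁻⁴ = 6.214 × 10⁻⁴, so Δρ ≈ 0.6369 kg m⁻³.
N² = (g/ρ₀)·Δρ/Δz = g·(Δρ/ρ₀)/Δz = 9.8 × 6.214 × 10⁻⁴ / 21 = 2.8999 × 10⁻⁴ s⁻² ≈ 2.90 × 10⁻⁴ s⁻².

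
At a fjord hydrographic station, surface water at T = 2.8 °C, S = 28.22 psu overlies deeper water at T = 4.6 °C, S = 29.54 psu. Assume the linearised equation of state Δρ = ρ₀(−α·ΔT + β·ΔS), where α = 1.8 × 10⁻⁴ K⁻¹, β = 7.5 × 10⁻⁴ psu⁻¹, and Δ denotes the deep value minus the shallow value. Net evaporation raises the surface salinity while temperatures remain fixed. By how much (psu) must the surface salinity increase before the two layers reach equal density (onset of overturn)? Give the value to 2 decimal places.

0.89 psu

Neutral buoyancy requires −α(T_deep − T_surf) + β(S_deep − S_surf′) = 0.
S_surf′ = S_deep − (α/β)·ΔT = 29.54 − (1.8 × 10⁻⁴/7.5 × 10⁻⁴)·(+1.8) = 29.1080 psu.
Increase required: 29.1080 − 28.22 = 0.8880 psu.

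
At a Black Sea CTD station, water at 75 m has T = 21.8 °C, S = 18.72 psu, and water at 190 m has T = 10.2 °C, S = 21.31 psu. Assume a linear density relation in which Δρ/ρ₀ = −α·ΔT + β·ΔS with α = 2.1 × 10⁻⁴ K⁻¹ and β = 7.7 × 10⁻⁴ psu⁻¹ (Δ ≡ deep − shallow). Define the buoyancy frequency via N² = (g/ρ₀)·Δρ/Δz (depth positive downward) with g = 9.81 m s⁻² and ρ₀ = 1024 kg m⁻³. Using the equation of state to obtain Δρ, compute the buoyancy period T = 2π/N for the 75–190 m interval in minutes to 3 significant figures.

ΔT = -11.6 K, ΔS = +2.59 psu (deep − shallow).
Δρ/ρ₀ = −αΔT + βΔS = 2.436 × 10⁻³ + 1.9943 × 10⁻³ = 4.4303 × 10⁻³, so Δρ ≈ 4.537 kg m⁻³.
N² = (g/ρ₀)·Δρ/Δz = g·(Δρ/ρ₀)/Δz = 9.81 × 4.4303 × 10⁻³ / 115 = 3.7792 × 10⁻⁴ s⁻².
N = √(3.7792 × 10⁻⁴) = 0.019440 rad s⁻¹ → T = 2π/N = 323.21 s = 5.3868 min ≈ 5.39 min.

5.39 min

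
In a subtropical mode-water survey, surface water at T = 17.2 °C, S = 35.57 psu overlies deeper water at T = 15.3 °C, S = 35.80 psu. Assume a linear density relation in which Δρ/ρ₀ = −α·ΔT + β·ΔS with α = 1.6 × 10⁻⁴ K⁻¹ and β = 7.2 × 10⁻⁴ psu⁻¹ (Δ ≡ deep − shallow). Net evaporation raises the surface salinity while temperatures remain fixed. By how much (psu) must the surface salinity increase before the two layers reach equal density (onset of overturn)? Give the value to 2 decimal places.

Neutral buoyancy requires −α(T_deep − T_surf) + β(S_deep − S_surf′) = 0.
S_surf′ = S_deep − (α/β)·ΔT = 35.80 − (1.6 × 10⁻⁴/7.2 × 10⁻⁴)·(-1.9) = 36.2222 psu.
Increase required: 36.2222 − 35.57 = 0.6522 psu.

0.65 psu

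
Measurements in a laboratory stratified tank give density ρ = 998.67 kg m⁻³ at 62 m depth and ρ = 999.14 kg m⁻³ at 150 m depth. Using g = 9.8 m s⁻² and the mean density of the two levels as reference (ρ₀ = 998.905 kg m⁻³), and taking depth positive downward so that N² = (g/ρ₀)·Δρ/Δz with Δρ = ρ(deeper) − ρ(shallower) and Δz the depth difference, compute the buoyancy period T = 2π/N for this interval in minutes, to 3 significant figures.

Δρ = 999.14 − 998.67 = 0.47 kg m⁻³ over Δz = 150 − 62 = 88 m.
N² = (9.8/998.905) × (0.47/88) = 5.2398 × 10⁻⁵ s⁻².
N = √(5.2398 × 10⁻⁵) = 7.2386 × 10⁻³ rad s⁻¹, so T = 2π/N = 868.01 s = 14.467 min ≈ 14.5 min.

14.5 min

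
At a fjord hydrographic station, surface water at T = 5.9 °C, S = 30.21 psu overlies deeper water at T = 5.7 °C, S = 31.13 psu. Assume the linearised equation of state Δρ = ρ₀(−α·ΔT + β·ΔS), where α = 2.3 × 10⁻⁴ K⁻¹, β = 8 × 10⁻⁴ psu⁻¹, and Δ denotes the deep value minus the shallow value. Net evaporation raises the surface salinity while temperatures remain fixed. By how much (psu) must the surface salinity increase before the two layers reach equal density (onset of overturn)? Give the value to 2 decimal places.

Neutral buoyancy requires −α(T_deep − T_surf) + β(S_deep − S_surf′) = 0.
S_surf′ = S_deep − (α/β)·ΔT = 31.13 − (2.3 × 10⁻⁴/8 × 10⁻⁴)·(-0.2) = 31.1875 psu.
Increase required: 31.1875 − 30.21 = 0.9775 psu.

0.98 psu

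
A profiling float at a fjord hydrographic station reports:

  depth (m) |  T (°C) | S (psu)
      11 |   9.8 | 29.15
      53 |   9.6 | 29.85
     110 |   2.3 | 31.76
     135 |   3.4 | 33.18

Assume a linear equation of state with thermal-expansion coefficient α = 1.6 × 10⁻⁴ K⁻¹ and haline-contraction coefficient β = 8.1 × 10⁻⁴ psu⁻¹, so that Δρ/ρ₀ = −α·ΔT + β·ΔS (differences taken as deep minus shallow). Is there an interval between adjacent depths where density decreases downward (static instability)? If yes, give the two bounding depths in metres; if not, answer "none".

none

Evaluate Δρ/ρ₀ = −αΔT + βΔS across each adjacent pair:
  11–53 m: −αΔT+βΔS = −(1.6 × 10⁻⁴)(-0.2)+(8.1 × 10⁻⁴)(+0.70) = 6.0 × 10⁻⁴ → stable
  53–110 m: −αΔT+βΔS = −(1.6 × 10⁻⁴)(-7.3)+(8.1 × 10⁻⁴)(+1.91) = 2.7 × 10⁻³ → stable
  110–135 m: −αΔT+βΔS = −(1.6 × 10⁻⁴)(+1.1)+(8.1 × 10⁻⁴)(+1.42) = 9.7 × 10⁻⁴ → stable
Every interval has Δρ > 0: the column is stably stratified throughout.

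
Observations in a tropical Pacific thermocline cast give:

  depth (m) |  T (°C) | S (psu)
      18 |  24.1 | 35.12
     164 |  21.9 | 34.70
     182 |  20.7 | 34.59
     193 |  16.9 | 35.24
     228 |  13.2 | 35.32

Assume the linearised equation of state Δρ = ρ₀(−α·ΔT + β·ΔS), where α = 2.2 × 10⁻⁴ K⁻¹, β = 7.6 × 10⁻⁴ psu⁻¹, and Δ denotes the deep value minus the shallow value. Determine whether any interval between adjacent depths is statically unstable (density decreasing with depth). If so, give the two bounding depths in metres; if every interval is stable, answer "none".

none

Evaluate Δρ/ρ₀ = −αΔT + βΔS across each adjacent pair:
  18–164 m: −αΔT+βΔS = −(2.2 × 10⁻⁴)(-2.2)+(7.6 × 10⁻⁴)(-0.42) = 1.6 × 10⁻⁴ → stable
  164–182 m: −αΔT+βΔS = −(2.2 × 10⁻⁴)(-1.2)+(7.6 × 10⁻⁴)(-0.11) = 1.8 × 10⁻⁴ → stable
  182–193 m: −αΔT+βΔS = −(2.2 × 10⁻⁴)(-3.8)+(7.6 × 10⁻⁴)(+0.65) = 1.3 × 10⁻³ → stable
  193–228 m: −αΔT+βΔS = −(2.2 × 10⁻⁴)(-3.7)+(7.6 × 10⁻⁴)(+0.08) = 8.7 × 10⁻⁴ → stable
Every interval has Δρ > 0: the column is stably stratified throughout.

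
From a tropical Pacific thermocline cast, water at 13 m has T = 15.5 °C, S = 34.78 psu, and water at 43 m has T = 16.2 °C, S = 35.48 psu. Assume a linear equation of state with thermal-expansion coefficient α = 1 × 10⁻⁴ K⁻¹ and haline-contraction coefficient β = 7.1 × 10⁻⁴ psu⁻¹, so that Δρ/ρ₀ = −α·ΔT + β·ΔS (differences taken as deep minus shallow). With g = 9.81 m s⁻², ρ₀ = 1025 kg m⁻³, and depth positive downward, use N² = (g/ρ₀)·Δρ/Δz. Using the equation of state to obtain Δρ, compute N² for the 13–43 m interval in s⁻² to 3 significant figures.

ΔT = +0.7 K, ΔS = +0.70 psu (deep − shallow).
Δρ/ρ₀ = −αΔT + βΔS = -7.00 × 10⁻⁵ + 4.97 × 10⁻⁴ = 4.27 × 10⁻⁴, so Δρ ≈ 0.4377 kg m⁻³.
N² = (g/ρ₀)·Δρ/Δz = g·(Δρ/ρ₀)/Δz = 9.81 × 4.27 × 10⁻⁴ / 30 = 1.3963 × 10⁻⁴ s⁻² ≈ 1.40 × 10⁻⁴ s⁻².

1.40 × 10⁻⁴ s⁻²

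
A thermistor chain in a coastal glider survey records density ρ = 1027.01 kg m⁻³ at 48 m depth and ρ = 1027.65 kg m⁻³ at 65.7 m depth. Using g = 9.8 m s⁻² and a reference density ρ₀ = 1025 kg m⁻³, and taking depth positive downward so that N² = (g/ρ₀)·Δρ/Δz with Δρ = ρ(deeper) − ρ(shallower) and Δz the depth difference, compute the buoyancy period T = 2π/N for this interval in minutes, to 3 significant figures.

Δρ = 1027.65 − 1027.01 = 0.64 kg m⁻³ over Δz = 65.7 − 48 = 17.7 m.
N² = (9.8/1025) × (0.64/17.7) = 3.4571 × 10⁻⁴ s⁻².
N = √(3.4571 × 10⁻⁴) = 0.018593 rad s⁻¹, so T = 2π/N = 337.93 s = 5.6322 min ≈ 5.63 min.

5.63 min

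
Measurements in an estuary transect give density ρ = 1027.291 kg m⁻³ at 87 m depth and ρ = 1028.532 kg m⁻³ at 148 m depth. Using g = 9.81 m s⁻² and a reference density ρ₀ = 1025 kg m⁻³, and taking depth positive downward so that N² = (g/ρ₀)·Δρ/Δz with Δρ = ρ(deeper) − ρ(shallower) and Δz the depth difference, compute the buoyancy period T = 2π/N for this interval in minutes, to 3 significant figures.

7.50 min

Δρ = 1028.532 − 1027.291 = 1.241 kg m⁻³ over Δz = 148 − 87 = 61 m.
N² = (9.81/1025) × (1.241/61) = 1.9471 × 10⁻⁴ s⁻².
N = √(1.9471 × 10⁻⁴) = 0.013954 rad s⁻¹, so T = 2π/N = 450.28 s = 7.5047 min ≈ 7.50 min.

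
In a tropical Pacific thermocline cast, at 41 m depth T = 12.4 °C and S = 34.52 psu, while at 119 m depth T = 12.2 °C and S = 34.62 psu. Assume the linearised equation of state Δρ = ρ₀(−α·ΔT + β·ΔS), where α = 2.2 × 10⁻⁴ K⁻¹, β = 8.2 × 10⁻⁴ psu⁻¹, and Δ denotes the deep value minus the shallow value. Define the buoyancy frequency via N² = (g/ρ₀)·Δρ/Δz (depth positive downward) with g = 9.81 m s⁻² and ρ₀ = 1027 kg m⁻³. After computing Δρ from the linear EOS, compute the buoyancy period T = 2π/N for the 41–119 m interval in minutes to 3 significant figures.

26.3 min

ΔT = -0.2 K, ΔS = +0.10 psu (deep − shallow).
Δρ/ρ₀ = −αΔT + βΔS = 4.40 × 10⁻⁵ + 8.20 × 10⁻⁵ = 1.26 × 10⁻⁴, so Δρ ≈ 0.1294 kg m⁻³.
N² = (g/ρ₀)·Δρ/Δz = g·(Δρ/ρ₀)/Δz = 9.81 × 1.26 × 10⁻⁴ / 78 = 1.5847 × 10⁻⁵ s⁻².
N = √(1.5847 × 10⁻⁵) = 3.9808 × 10⁻³ rad s⁻¹ → T = 2π/N = 1.5784 × 10³ s = 26.307 min ≈ 26.3 min.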